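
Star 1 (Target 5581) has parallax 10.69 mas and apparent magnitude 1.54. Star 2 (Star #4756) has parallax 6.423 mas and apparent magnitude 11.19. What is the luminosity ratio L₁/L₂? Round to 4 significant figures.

L₁/L₂ = 2615

d₁ = 1/p₁ = 1/0.01069″ = 93.545 pc; d₂ = 1/p₂ = 1/0.006423″ = 155.69 pc.
M₁ = m₁ − 5 log₁₀ d₁ + 5 = 1.54 − 9.8551 + 5 = -3.3151.
M₂ = 11.19 − 10.9613 + 5 = 5.2287.
L₁/L₂ = 10^(0.4(M₂ − M₁)) = 10^(0.4 × 8.5438) = 10^3.41752 = 2615.3.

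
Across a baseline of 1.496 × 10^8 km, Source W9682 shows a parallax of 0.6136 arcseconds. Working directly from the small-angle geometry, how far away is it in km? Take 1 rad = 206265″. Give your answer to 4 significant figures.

θ = 0.6136″ = 0.6136/206265 = 2.9748 × 10^-6 rad.
d = B/θ = (1.496 × 10^8) / (2.9748 × 10^-6) = 5.0289 × 10^13 km.

5.029 × 10^13 km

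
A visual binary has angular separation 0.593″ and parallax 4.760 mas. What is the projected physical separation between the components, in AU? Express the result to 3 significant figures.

d = 1/p = 1/0.004760″ = 210.08 pc.
At distance d (pc), an angle of θ arcsec spans θ·d AU: s = 0.593 × 210.08 = 124.58 AU.

125 AU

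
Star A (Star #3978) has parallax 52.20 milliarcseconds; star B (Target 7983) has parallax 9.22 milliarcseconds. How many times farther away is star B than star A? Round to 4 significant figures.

Since d = 1/p, d_B/d_A = p_A/p_B.
= 52.20 / 9.22 = 5.6616.

5.662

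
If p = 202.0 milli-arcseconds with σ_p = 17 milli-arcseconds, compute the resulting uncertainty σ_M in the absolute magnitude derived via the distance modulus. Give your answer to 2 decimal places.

σ_M = 0.18 mag

M = m − 5 log₁₀ d + 5 = m + 5 log₁₀ p + 5, so ∂M/∂p = 5/(p ln 10).
σ_M = (5/ln 10) · (σ_p/p) = 2.1715 × 17/202.0 = 2.1715 × 0.084158 = 0.18275.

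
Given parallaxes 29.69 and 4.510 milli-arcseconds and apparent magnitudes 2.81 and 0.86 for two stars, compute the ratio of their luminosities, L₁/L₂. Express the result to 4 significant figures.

d₁ = 1/p₁ = 1/0.02969″ = 33.681 pc; d₂ = 1/p₂ = 1/0.004510″ = 221.73 pc.
M₁ = m₁ − 5 log₁₀ d₁ + 5 = 2.81 − 7.6369 + 5 = 0.1731.
M₂ = 0.86 − 11.7291 + 5 = -5.8691.
L₁/L₂ = 10^(0.4(M₂ − M₁)) = 10^(0.4 × (-6.0422)) = 10^(-2.41688) = 0.0038293.

L₁/L₂ = 0.003829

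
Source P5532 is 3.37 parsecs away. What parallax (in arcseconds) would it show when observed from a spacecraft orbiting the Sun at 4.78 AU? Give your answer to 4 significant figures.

1.418 arcsec

p (arcsec) = B (AU) / d (pc).
p = 4.78 / 3.37 = 1.4184 arcsec.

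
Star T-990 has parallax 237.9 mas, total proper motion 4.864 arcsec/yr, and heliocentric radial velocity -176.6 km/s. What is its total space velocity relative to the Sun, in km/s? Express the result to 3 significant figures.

d = 1/p = 1/0.2379″ = 4.2034 pc.
v_t = 4.740 μ d = 4.740 × 4.864 × 4.2034 = 96.911 km/s.
v = √(v_r² + v_t²) = √((-176.6)² + 96.911²) = √40579.3 = 201.44 km/s.

201 km/s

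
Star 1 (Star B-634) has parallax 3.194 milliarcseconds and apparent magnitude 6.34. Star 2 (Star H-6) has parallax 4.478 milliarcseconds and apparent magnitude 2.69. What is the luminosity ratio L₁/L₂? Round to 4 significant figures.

d₁ = 1/p₁ = 1/0.003194″ = 313.09 pc; d₂ = 1/p₂ = 1/0.004478″ = 223.31 pc.
M₁ = m₁ − 5 log₁₀ d₁ + 5 = 6.34 − 12.4783 + 5 = -1.1383.
M₂ = 2.69 − 11.7445 + 5 = -4.0545.
L₁/L₂ = 10^(0.4(M₂ − M₁)) = 10^(0.4 × (-2.9162)) = 10^(-1.16648) = 0.068158.

L₁/L₂ = 0.06816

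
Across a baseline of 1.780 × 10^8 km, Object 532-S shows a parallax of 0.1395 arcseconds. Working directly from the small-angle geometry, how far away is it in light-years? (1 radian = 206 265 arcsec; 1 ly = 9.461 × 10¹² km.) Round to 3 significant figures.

27.8 ly

θ = 0.1395″ = 0.1395/206265 = 6.7631 × 10^-7 rad.
d = B/θ = (1.780 × 10^8) / (6.7631 × 10^-7) = 2.6319 × 10^14 km = (2.6319 × 10^14) / (9.461 × 10^12) ly = 27.818 ly.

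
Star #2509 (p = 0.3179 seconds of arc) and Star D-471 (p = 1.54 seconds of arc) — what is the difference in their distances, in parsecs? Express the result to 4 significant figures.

2.496 pc

d_A = 1/0.3179″ = 3.1456 pc; d_B = 1/1.540″ = 0.64935 pc.
|d_B − d_A| = |0.64935 − 3.1456| = 2.4963 pc.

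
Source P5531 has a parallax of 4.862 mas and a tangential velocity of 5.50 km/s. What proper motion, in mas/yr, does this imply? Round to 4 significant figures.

5.642 mas/yr

d = 1/p = 1/0.004862″ = 205.68 pc.
μ = v_t / (4.74 d) = 5.50 / (4.74 × 205.68) = 5.50 / 974.92 = 0.0056415 ″/yr = 5.6415 mas/yr.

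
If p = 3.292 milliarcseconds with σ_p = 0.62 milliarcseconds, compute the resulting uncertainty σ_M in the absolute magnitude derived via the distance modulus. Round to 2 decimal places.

M = m − 5 log₁₀ d + 5 = m + 5 log₁₀ p + 5, so ∂M/∂p = 5/(p ln 10).
σ_M = (5/ln 10) · (σ_p/p) = 2.1715 × 0.62/3.292 = 2.1715 × 0.18834 = 0.40898.

σ_M = 0.41 mag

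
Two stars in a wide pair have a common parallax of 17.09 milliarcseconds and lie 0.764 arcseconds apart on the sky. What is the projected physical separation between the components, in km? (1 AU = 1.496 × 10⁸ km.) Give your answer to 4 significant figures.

d = 1/p = 1/0.01709″ = 58.514 pc.
At distance d (pc), an angle of θ arcsec spans θ·d AU: s = 0.764 × 58.514 = 44.705 AU.
= 44.705 × 1.496 × 10⁸ km = 6.6879 × 10^9 km.

6.688 × 10^9 km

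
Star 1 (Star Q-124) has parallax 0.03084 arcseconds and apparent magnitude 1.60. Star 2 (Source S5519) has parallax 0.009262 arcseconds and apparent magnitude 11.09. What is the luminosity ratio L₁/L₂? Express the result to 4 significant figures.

L₁/L₂ = 563.9

d₁ = 1/p₁ = 1/0.03084″ = 32.425 pc; d₂ = 1/p₂ = 1/0.009262″ = 107.97 pc.
M₁ = m₁ − 5 log₁₀ d₁ + 5 = 1.60 − 7.5544 + 5 = -0.9544.
M₂ = 11.09 − 10.1665 + 5 = 5.9235.
L₁/L₂ = 10^(0.4(M₂ − M₁)) = 10^(0.4 × 6.8779) = 10^2.75116 = 563.85.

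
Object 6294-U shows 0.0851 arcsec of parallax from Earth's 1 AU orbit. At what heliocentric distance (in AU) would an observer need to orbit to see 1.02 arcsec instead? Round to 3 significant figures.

Parallax scales linearly with baseline: p ∝ B, so B = p_target / p_Earth × 1 AU.
B = 1.02 / 0.0851 = 11.986 AU.

12.0 AU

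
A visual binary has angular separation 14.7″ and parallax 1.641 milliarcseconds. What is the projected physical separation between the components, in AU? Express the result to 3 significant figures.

8960 AU

d = 1/p = 1/0.001641″ = 609.38 pc.
At distance d (pc), an angle of θ arcsec spans θ·d AU: s = 14.7 × 609.38 = 8957.9 AU.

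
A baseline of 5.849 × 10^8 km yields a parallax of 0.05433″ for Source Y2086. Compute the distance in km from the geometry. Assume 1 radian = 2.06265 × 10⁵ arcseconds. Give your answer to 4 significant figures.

2.221 × 10^15 km

θ = 0.05433″ = 0.05433/206265 = 2.6340 × 10^-7 rad.
d = B/θ = (5.849 × 10^8) / (2.6340 × 10^-7) = 2.2206 × 10^15 km.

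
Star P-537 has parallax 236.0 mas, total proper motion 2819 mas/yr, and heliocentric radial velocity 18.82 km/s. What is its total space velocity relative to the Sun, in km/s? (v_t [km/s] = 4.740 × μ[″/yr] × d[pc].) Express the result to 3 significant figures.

59.7 km/s

d = 1/p = 1/0.2360″ = 4.2373 pc.
μ = 2819 mas/yr = 2.819 ″/yr.
v_t = 4.740 μ d = 4.740 × 2.819 × 4.2373 = 56.619 km/s.
v = √(v_r² + v_t²) = √(18.82² + 56.619²) = √3559.9 = 59.665 km/s.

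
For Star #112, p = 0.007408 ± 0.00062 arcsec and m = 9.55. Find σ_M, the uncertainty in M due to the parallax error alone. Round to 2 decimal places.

M = m − 5 log₁₀ d + 5 = m + 5 log₁₀ p + 5, so ∂M/∂p = 5/(p ln 10).
σ_M = (5/ln 10) · (σ_p/p) = 2.1715 × 0.00062/0.007408 = 2.1715 × 0.083693 = 0.18174.

σ_M = 0.18 mag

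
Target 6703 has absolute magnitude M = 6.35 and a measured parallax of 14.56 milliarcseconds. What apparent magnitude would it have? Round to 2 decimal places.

m = 10.53

d = 1/p = 1/0.01456″ = 68.681 pc.
m − M = 5 log₁₀ d − 5 = 5 log₁₀(68.681) − 5 = 9.1842 − 5 = 4.1842.
m = M + (m − M) = 6.35 + 4.1842 = 10.53.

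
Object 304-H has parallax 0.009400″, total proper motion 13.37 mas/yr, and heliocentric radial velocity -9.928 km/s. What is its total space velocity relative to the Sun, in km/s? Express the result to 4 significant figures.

d = 1/p = 1/0.009400″ = 106.38 pc.
μ = 13.37 mas/yr = 0.01337 ″/yr.
v_t = 4.740 μ d = 4.740 × 0.01337 × 106.38 = 6.7417 km/s.
v = √(v_r² + v_t²) = √((-9.928)² + 6.7417²) = √144.016 = 12.001 km/s.

12.00 km/s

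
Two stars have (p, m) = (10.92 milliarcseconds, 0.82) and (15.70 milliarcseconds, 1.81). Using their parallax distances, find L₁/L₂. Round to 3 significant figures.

L₁/L₂ = 5.14

d₁ = 1/p₁ = 1/0.01092″ = 91.575 pc; d₂ = 1/p₂ = 1/0.01570″ = 63.694 pc.
M₁ = m₁ − 5 log₁₀ d₁ + 5 = 0.82 − 9.8089 + 5 = -3.9889.
M₂ = 1.81 − 9.0205 + 5 = -2.2105.
L₁/L₂ = 10^(0.4(M₂ − M₁)) = 10^(0.4 × 1.7784) = 10^0.71136 = 5.1447.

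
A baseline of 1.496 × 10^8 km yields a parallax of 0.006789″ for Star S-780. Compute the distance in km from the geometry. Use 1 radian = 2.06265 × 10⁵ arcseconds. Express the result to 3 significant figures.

4.55 × 10^15 km

θ = 0.006789″ = 0.006789/206265 = 3.2914 × 10^-8 rad.
d = B/θ = (1.496 × 10^8) / (3.2914 × 10^-8) = 4.5452 × 10^15 km.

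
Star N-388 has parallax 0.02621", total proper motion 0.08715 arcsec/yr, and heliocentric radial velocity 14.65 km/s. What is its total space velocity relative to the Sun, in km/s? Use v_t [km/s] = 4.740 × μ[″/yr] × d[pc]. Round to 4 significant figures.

d = 1/p = 1/0.02621″ = 38.153 pc.
v_t = 4.740 μ d = 4.740 × 0.08715 × 38.153 = 15.761 km/s.
v = √(v_r² + v_t²) = √(14.65² + 15.761²) = √463.032 = 21.518 km/s.

21.52 km/s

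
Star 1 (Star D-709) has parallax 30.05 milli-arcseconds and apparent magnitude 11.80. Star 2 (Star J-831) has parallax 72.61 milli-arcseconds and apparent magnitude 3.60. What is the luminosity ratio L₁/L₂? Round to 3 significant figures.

L₁/L₂ = 0.00306

d₁ = 1/p₁ = 1/0.03005″ = 33.278 pc; d₂ = 1/p₂ = 1/0.07261″ = 13.772 pc.
M₁ = m₁ − 5 log₁₀ d₁ + 5 = 11.80 − 7.6108 + 5 = 9.1892.
M₂ = 3.60 − 5.6950 + 5 = 2.9050.
L₁/L₂ = 10^(0.4(M₂ − M₁)) = 10^(0.4 × (-6.2842)) = 10^(-2.51368) = 0.0030642.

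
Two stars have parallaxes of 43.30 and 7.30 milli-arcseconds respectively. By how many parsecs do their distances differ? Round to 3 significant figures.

114 pc

d_A = 1/0.04330″ = 23.095 pc; d_B = 1/0.007300″ = 136.99 pc.
|d_B − d_A| = |136.99 − 23.095| = 113.9 pc.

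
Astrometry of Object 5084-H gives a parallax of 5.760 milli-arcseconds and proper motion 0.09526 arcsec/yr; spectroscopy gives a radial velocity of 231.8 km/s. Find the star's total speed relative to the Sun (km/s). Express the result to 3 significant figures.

245 km/s

d = 1/p = 1/0.005760″ = 173.61 pc.
v_t = 4.740 μ d = 4.740 × 0.09526 × 173.61 = 78.391 km/s.
v = √(v_r² + v_t²) = √(231.8² + 78.391²) = √59876.4 = 244.7 km/s.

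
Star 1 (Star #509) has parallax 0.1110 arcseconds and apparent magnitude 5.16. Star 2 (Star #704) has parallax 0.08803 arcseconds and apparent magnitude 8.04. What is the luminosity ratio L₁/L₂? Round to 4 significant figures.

d₁ = 1/p₁ = 1/0.1110″ = 9.009 pc; d₂ = 1/p₂ = 1/0.08803″ = 11.36 pc.
M₁ = m₁ − 5 log₁₀ d₁ + 5 = 5.16 − 4.7734 + 5 = 5.3866.
M₂ = 8.04 − 5.2769 + 5 = 7.7631.
L₁/L₂ = 10^(0.4(M₂ − M₁)) = 10^(0.4 × 2.3765) = 10^0.95060 = 8.9248.

L₁/L₂ = 8.925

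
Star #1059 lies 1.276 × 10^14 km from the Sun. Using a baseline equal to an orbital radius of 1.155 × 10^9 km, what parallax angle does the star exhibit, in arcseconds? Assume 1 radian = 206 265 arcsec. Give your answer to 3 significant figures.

1.87 arcsec

θ ≈ B/d = (1.155 × 10^9) / (1.276 × 10^14) = 9.0517 × 10^-6 rad.
In arcseconds: 9.0517 × 10^-6 × 206265 = 1.867″.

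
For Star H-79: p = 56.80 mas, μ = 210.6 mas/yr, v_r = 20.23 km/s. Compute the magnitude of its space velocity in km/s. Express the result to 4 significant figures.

d = 1/p = 1/0.05680″ = 17.606 pc.
μ = 210.6 mas/yr = 0.2106 ″/yr.
v_t = 4.740 μ d = 4.740 × 0.2106 × 17.606 = 17.575 km/s.
v = √(v_r² + v_t²) = √(20.23² + 17.575²) = √718.134 = 26.798 km/s.

26.80 km/s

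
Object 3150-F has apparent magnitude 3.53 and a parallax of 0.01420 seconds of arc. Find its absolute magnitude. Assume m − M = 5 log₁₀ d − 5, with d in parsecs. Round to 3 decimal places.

d = 1/p = 1/0.01420″ = 70.423 pc.
m − M = 5 log₁₀(70.423) − 5 = 9.2386 − 5 = 4.2386.
M = m − (m − M) = 3.53 − 4.2386 = -0.709.

M = -0.709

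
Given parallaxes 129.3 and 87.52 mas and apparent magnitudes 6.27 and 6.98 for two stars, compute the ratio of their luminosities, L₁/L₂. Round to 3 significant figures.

L₁/L₂ = 0.881

d₁ = 1/p₁ = 1/0.1293″ = 7.734 pc; d₂ = 1/p₂ = 1/0.08752″ = 11.426 pc.
M₁ = m₁ − 5 log₁₀ d₁ + 5 = 6.27 − 4.4420 + 5 = 6.8280.
M₂ = 6.98 − 5.2895 + 5 = 6.6905.
L₁/L₂ = 10^(0.4(M₂ − M₁)) = 10^(0.4 × (-0.1375)) = 10^(-0.05500) = 0.88105.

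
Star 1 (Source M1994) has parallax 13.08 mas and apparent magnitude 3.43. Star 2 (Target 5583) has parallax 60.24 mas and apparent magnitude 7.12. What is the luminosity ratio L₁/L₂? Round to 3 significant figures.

L₁/L₂ = 635

d₁ = 1/p₁ = 1/0.01308″ = 76.453 pc; d₂ = 1/p₂ = 1/0.06024″ = 16.6 pc.
M₁ = m₁ − 5 log₁₀ d₁ + 5 = 3.43 − 9.4170 + 5 = -0.9870.
M₂ = 7.12 − 6.1005 + 5 = 6.0195.
L₁/L₂ = 10^(0.4(M₂ − M₁)) = 10^(0.4 × 7.0065) = 10^2.80260 = 634.75.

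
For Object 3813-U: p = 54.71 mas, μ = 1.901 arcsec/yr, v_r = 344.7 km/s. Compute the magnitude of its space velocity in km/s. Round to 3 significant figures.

d = 1/p = 1/0.05471″ = 18.278 pc.
v_t = 4.740 μ d = 4.740 × 1.901 × 18.278 = 164.7 km/s.
v = √(v_r² + v_t²) = √(344.7² + 164.7²) = √145944 = 382.03 km/s.

382 km/s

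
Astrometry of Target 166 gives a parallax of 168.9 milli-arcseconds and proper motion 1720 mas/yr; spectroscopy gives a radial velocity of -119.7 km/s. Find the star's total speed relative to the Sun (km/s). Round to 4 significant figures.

129.1 km/s

d = 1/p = 1/0.1689″ = 5.9207 pc.
μ = 1720 mas/yr = 1.720 ″/yr.
v_t = 4.740 μ d = 4.740 × 1.720 × 5.9207 = 48.27 km/s.
v = √(v_r² + v_t²) = √((-119.7)² + 48.27²) = √16658.1 = 129.07 km/s.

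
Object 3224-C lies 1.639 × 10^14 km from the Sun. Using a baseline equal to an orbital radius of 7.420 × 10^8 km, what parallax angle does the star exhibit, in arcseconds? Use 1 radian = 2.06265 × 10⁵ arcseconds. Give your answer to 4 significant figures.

0.9338 arcsec

θ ≈ B/d = (7.420 × 10^8) / (1.639 × 10^14) = 4.5272 × 10^-6 rad.
In arcseconds: 4.5272 × 10^-6 × 206265 = 0.9338″.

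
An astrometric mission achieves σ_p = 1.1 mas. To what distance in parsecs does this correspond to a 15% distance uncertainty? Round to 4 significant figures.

σ_d/d = σ_p/p, so the condition is σ_p/p ≤ 0.15, i.e. p ≥ σ_p/0.15.
p_min = 1.1/0.15 = 7.3333 mas = 0.0073333 arcsec.
d_max = 1/p_min = 1/0.0073333 = 136.36 pc.

136.4 pc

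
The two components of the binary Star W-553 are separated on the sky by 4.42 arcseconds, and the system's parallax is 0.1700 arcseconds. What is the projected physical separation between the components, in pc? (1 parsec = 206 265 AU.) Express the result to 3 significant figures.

0.000126 pc

d = 1/p = 1/0.1700″ = 5.8824 pc.
At distance d (pc), an angle of θ arcsec spans θ·d AU: s = 4.42 × 5.8824 = 26 AU.
= 26 / 206265 = 0.00012605 pc.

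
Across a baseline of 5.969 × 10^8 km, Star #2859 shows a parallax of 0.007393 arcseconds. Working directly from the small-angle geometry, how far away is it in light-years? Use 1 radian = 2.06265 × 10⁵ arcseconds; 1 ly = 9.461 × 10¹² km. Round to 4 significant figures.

θ = 0.007393″ = 0.007393/206265 = 3.5842 × 10^-8 rad.
d = B/θ = (5.969 × 10^8) / (3.5842 × 10^-8) = 1.6654 × 10^16 km = (1.6654 × 10^16) / (9.461 × 10^12) ly = 1760.3 ly.

1760 ly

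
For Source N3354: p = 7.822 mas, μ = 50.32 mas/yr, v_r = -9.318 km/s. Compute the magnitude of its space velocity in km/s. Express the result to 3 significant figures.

31.9 km/s

d = 1/p = 1/0.007822″ = 127.84 pc.
μ = 50.32 mas/yr = 0.05032 ″/yr.
v_t = 4.740 μ d = 4.740 × 0.05032 × 127.84 = 30.492 km/s.
v = √(v_r² + v_t²) = √((-9.318)² + 30.492²) = √1016.59 = 31.884 km/s.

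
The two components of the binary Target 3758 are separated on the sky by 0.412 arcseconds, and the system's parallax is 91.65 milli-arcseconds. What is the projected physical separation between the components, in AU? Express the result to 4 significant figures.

d = 1/p = 1/0.09165″ = 10.911 pc.
At distance d (pc), an angle of θ arcsec spans θ·d AU: s = 0.412 × 10.911 = 4.4953 AU.

4.495 AU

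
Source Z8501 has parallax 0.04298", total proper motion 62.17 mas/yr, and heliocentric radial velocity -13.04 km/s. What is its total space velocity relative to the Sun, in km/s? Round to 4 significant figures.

14.73 km/s

d = 1/p = 1/0.04298″ = 23.267 pc.
μ = 62.17 mas/yr = 0.06217 ″/yr.
v_t = 4.740 μ d = 4.740 × 0.06217 × 23.267 = 6.8565 km/s.
v = √(v_r² + v_t²) = √((-13.04)² + 6.8565²) = √217.053 = 14.733 km/s.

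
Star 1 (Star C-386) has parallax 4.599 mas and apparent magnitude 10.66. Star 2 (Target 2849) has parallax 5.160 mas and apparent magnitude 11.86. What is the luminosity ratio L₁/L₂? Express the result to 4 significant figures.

L₁/L₂ = 3.802

d₁ = 1/p₁ = 1/0.004599″ = 217.44 pc; d₂ = 1/p₂ = 1/0.005160″ = 193.8 pc.
M₁ = m₁ − 5 log₁₀ d₁ + 5 = 10.66 − 11.6867 + 5 = 3.9733.
M₂ = 11.86 − 11.4368 + 5 = 5.4232.
L₁/L₂ = 10^(0.4(M₂ − M₁)) = 10^(0.4 × 1.4499) = 10^0.57996 = 3.8015.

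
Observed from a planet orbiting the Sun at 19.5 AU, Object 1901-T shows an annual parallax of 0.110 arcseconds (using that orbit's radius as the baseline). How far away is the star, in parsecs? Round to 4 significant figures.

With baseline B (in AU) and parallax p (in arcsec), d = B/p parsecs.
d = 19.5 / 0.110 = 177.27 pc.

177.3 pc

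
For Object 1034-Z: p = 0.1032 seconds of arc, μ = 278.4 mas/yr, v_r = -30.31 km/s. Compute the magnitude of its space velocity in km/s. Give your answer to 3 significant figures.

d = 1/p = 1/0.1032″ = 9.6899 pc.
μ = 278.4 mas/yr = 0.2784 ″/yr.
v_t = 4.740 μ d = 4.740 × 0.2784 × 9.6899 = 12.787 km/s.
v = √(v_r² + v_t²) = √((-30.31)² + 12.787²) = √1082.2 = 32.897 km/s.

32.9 km/s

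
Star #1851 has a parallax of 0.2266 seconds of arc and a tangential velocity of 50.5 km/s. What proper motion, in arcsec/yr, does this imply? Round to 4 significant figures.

d = 1/p = 1/0.2266″ = 4.4131 pc.
μ = v_t / (4.74 d) = 50.5 / (4.74 × 4.4131) = 50.5 / 20.918 = 2.4142 ″/yr.

2.414 arcsec/yr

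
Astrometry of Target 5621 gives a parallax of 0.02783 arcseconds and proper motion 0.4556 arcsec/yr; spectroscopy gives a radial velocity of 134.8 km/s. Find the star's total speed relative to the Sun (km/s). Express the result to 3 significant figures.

156 km/s

d = 1/p = 1/0.02783″ = 35.932 pc.
v_t = 4.740 μ d = 4.740 × 0.4556 × 35.932 = 77.597 km/s.
v = √(v_r² + v_t²) = √(134.8² + 77.597²) = √24192.3 = 155.54 km/s.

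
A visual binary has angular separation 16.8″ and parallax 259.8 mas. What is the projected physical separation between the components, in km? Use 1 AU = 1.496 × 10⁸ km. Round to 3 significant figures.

d = 1/p = 1/0.2598″ = 3.8491 pc.
At distance d (pc), an angle of θ arcsec spans θ·d AU: s = 16.8 × 3.8491 = 64.665 AU.
= 64.665 × 1.496 × 10⁸ km = 9.6739 × 10^9 km.

9.67 × 10^9 km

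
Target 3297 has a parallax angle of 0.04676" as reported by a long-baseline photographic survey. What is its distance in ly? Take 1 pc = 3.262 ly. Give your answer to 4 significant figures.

69.76 ly

d = 1/p = 1/0.04676 = 21.386 pc.
In light-years: 21.386 × 3.262 = 69.761 ly.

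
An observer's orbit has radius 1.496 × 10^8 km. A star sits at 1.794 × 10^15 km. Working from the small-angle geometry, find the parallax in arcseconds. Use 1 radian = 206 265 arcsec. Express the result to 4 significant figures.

0.01720 arcsec

θ ≈ B/d = (1.496 × 10^8) / (1.794 × 10^15) = 8.3389 × 10^-8 rad.
In arcseconds: 8.3389 × 10^-8 × 206265 = 0.0172″.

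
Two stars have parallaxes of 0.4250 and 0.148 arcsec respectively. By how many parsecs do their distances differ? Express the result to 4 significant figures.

4.404 pc

d_A = 1/0.4250″ = 2.3529 pc; d_B = 1/0.1480″ = 6.7568 pc.
|d_B − d_A| = |6.7568 − 2.3529| = 4.4039 pc.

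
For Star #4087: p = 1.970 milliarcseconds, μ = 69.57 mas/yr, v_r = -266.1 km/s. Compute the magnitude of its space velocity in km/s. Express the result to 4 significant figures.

314.4 km/s

d = 1/p = 1/0.001970″ = 507.61 pc.
μ = 69.57 mas/yr = 0.06957 ″/yr.
v_t = 4.740 μ d = 4.740 × 0.06957 × 507.61 = 167.39 km/s.
v = √(v_r² + v_t²) = √((-266.1)² + 167.39²) = √98828.6 = 314.37 km/s.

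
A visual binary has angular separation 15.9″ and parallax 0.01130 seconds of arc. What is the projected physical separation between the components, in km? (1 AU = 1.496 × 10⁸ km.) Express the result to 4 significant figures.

d = 1/p = 1/0.01130″ = 88.496 pc.
At distance d (pc), an angle of θ arcsec spans θ·d AU: s = 15.9 × 88.496 = 1407.1 AU.
= 1407.1 × 1.496 × 10⁸ km = 2.1050 × 10^11 km.

2.105 × 10^11 km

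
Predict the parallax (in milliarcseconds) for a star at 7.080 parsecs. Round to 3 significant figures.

141 mas

p = 1/d = 1/7.08 = 0.14124 arcsec.
= 0.14124 × 1000 = 141.24 mas.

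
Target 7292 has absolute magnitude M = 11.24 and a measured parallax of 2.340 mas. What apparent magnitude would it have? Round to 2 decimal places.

d = 1/p = 1/0.002340″ = 427.35 pc.
m − M = 5 log₁₀ d − 5 = 5 log₁₀(427.35) − 5 = 13.1539 − 5 = 8.1539.
m = M + (m − M) = 11.24 + 8.1539 = 19.39.

m = 19.39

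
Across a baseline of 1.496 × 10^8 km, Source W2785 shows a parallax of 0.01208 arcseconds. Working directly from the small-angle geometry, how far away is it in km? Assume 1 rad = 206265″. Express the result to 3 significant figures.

θ = 0.01208″ = 0.01208/206265 = 5.8565 × 10^-8 rad.
d = B/θ = (1.496 × 10^8) / (5.8565 × 10^-8) = 2.5544 × 10^15 km.

2.55 × 10^15 km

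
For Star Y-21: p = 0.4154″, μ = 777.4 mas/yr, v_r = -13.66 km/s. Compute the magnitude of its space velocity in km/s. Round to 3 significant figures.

16.3 km/s

d = 1/p = 1/0.4154″ = 2.4073 pc.
μ = 777.4 mas/yr = 0.7774 ″/yr.
v_t = 4.740 μ d = 4.740 × 0.7774 × 2.4073 = 8.8706 km/s.
v = √(v_r² + v_t²) = √((-13.66)² + 8.8706²) = √265.283 = 16.288 km/s.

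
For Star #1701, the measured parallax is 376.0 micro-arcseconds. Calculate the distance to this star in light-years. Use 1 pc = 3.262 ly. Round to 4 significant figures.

8676 light years

p = 376.0 micro-arcseconds = 0.0003760 arcsec.
d = 1/p = 1/0.0003760 = 2659.6 pc.
In light-years: 2659.6 × 3.262 = 8675.6 ly.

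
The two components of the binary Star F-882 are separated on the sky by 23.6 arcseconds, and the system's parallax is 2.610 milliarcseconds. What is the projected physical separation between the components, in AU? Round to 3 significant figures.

9040 AU

d = 1/p = 1/0.002610″ = 383.14 pc.
At distance d (pc), an angle of θ arcsec spans θ·d AU: s = 23.6 × 383.14 = 9042.1 AU.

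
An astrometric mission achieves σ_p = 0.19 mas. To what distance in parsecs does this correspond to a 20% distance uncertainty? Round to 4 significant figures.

σ_d/d = σ_p/p, so the condition is σ_p/p ≤ 0.20, i.e. p ≥ σ_p/0.20.
p_min = 0.19/0.20 = 0.95 mas = 0.00095 arcsec.
d_max = 1/p_min = 1/0.00095 = 1052.6 pc.

1053 pc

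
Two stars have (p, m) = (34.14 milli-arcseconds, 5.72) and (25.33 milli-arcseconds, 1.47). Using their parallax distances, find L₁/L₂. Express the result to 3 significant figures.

d₁ = 1/p₁ = 1/0.03414″ = 29.291 pc; d₂ = 1/p₂ = 1/0.02533″ = 39.479 pc.
M₁ = m₁ − 5 log₁₀ d₁ + 5 = 5.72 − 7.3337 + 5 = 3.3863.
M₂ = 1.47 − 7.9818 + 5 = -1.5118.
L₁/L₂ = 10^(0.4(M₂ − M₁)) = 10^(0.4 × (-4.8981)) = 10^(-1.95924) = 0.010984.

L₁/L₂ = 0.0110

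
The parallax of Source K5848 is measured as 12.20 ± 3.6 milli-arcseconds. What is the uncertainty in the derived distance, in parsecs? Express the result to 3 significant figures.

24.2 pc

d = 1/p, so σ_d = σ_p / p².
σ_d = 0.00360 / (0.01220)² = 0.00360 / 0.00014884 = 24.187 pc.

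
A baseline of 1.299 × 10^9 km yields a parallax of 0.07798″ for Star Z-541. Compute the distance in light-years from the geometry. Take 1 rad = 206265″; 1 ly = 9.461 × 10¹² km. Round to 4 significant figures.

θ = 0.07798″ = 0.07798/206265 = 3.7806 × 10^-7 rad.
d = B/θ = (1.299 × 10^9) / (3.7806 × 10^-7) = 3.4360 × 10^15 km = (3.4360 × 10^15) / (9.461 × 10^12) ly = 363.18 ly.

363.2 ly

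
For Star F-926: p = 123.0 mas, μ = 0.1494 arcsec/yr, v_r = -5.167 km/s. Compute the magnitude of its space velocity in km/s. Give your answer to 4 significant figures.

7.736 km/s

d = 1/p = 1/0.1230″ = 8.1301 pc.
v_t = 4.740 μ d = 4.740 × 0.1494 × 8.1301 = 5.7574 km/s.
v = √(v_r² + v_t²) = √((-5.167)² + 5.7574²) = √59.8455 = 7.736 km/s.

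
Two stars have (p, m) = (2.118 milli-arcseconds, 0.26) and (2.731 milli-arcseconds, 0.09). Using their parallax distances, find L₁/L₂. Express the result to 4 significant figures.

L₁/L₂ = 1.422

d₁ = 1/p₁ = 1/0.002118″ = 472.14 pc; d₂ = 1/p₂ = 1/0.002731″ = 366.17 pc.
M₁ = m₁ − 5 log₁₀ d₁ + 5 = 0.26 − 13.3704 + 5 = -8.1104.
M₂ = 0.09 − 12.8184 + 5 = -7.7284.
L₁/L₂ = 10^(0.4(M₂ − M₁)) = 10^(0.4 × 0.3820) = 10^0.15280 = 1.4217.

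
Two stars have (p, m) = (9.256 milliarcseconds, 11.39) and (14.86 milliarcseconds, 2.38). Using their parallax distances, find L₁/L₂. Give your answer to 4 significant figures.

L₁/L₂ = 0.0006415

d₁ = 1/p₁ = 1/0.009256″ = 108.04 pc; d₂ = 1/p₂ = 1/0.01486″ = 67.295 pc.
M₁ = m₁ − 5 log₁₀ d₁ + 5 = 11.39 − 10.1679 + 5 = 6.2221.
M₂ = 2.38 − 9.1399 + 5 = -1.7599.
L₁/L₂ = 10^(0.4(M₂ − M₁)) = 10^(0.4 × (-7.9820)) = 10^(-3.19280) = 0.0006415.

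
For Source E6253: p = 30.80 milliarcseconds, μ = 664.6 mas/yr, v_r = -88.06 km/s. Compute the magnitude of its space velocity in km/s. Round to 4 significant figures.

135.0 km/s

d = 1/p = 1/0.03080″ = 32.468 pc.
μ = 664.6 mas/yr = 0.6646 ″/yr.
v_t = 4.740 μ d = 4.740 × 0.6646 × 32.468 = 102.28 km/s.
v = √(v_r² + v_t²) = √((-88.06)² + 102.28²) = √18215.8 = 134.97 km/s.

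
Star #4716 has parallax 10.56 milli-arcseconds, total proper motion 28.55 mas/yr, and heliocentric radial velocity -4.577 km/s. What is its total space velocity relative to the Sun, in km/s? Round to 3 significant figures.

13.6 km/s

d = 1/p = 1/0.01056″ = 94.697 pc.
μ = 28.55 mas/yr = 0.02855 ″/yr.
v_t = 4.740 μ d = 4.740 × 0.02855 × 94.697 = 12.815 km/s.
v = √(v_r² + v_t²) = √((-4.577)² + 12.815²) = √185.173 = 13.608 km/s.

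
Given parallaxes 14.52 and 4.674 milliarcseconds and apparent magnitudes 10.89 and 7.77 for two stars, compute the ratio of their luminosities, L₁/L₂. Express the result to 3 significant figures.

d₁ = 1/p₁ = 1/0.01452″ = 68.871 pc; d₂ = 1/p₂ = 1/0.004674″ = 213.95 pc.
M₁ = m₁ − 5 log₁₀ d₁ + 5 = 10.89 − 9.1902 + 5 = 6.6998.
M₂ = 7.77 − 11.6516 + 5 = 1.1184.
L₁/L₂ = 10^(0.4(M₂ − M₁)) = 10^(0.4 × (-5.5814)) = 10^(-2.23256) = 0.0058538.

L₁/L₂ = 0.00585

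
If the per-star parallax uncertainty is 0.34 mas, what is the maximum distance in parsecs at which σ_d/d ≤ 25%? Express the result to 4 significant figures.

735.3 pc

σ_d/d = σ_p/p, so the condition is σ_p/p ≤ 0.25, i.e. p ≥ σ_p/0.25.
p_min = 0.34/0.25 = 1.36 mas = 0.00136 arcsec.
d_max = 1/p_min = 1/0.00136 = 735.29 pc.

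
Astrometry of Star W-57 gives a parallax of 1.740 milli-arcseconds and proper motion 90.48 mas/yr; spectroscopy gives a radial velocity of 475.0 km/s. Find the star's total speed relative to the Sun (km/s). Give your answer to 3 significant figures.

535 km/s

d = 1/p = 1/0.001740″ = 574.71 pc.
μ = 90.48 mas/yr = 0.09048 ″/yr.
v_t = 4.740 μ d = 4.740 × 0.09048 × 574.71 = 246.48 km/s.
v = √(v_r² + v_t²) = √(475.0² + 246.48²) = √286377 = 535.14 km/s.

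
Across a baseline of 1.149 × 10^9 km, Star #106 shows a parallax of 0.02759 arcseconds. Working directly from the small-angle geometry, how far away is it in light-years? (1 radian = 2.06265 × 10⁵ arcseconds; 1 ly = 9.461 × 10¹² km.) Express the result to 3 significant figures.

908 ly

θ = 0.02759″ = 0.02759/206265 = 1.3376 × 10^-7 rad.
d = B/θ = (1.149 × 10^9) / (1.3376 × 10^-7) = 8.5900 × 10^15 km = (8.5900 × 10^15) / (9.461 × 10^12) ly = 907.94 ly.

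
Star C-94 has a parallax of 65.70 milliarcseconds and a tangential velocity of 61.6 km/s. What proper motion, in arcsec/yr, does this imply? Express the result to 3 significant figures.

d = 1/p = 1/0.06570″ = 15.221 pc.
μ = v_t / (4.74 d) = 61.6 / (4.74 × 15.221) = 61.6 / 72.148 = 0.8538 ″/yr.

0.854 arcsec/yr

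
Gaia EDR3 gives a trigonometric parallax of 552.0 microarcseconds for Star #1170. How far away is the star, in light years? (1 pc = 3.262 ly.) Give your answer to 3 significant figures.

5910 light years

p = 552.0 microarcseconds = 0.0005520 arcsec.
d = 1/p = 1/0.0005520 = 1811.6 pc.
In light-years: 1811.6 × 3.262 = 5909.4 ly.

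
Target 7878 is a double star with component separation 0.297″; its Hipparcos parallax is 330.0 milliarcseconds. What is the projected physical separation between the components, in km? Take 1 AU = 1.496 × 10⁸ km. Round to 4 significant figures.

d = 1/p = 1/0.3300″ = 3.0303 pc.
At distance d (pc), an angle of θ arcsec spans θ·d AU: s = 0.297 × 3.0303 = 0.9 AU.
= 0.9 × 1.496 × 10⁸ km = 1.3464 × 10^8 km.

1.346 × 10^8 km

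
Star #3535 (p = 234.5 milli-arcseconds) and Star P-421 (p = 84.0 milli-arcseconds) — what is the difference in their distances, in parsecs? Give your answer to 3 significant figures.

d_A = 1/0.2345″ = 4.2644 pc; d_B = 1/0.08400″ = 11.905 pc.
|d_B − d_A| = |11.905 − 4.2644| = 7.6406 pc.

7.64 pc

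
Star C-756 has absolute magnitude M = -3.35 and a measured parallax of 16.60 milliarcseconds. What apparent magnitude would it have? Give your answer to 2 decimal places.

d = 1/p = 1/0.01660″ = 60.241 pc.
m − M = 5 log₁₀ d − 5 = 5 log₁₀(60.241) − 5 = 8.8995 − 5 = 3.8995.
m = M + (m − M) = -3.35 + 3.8995 = 0.55.

m = 0.55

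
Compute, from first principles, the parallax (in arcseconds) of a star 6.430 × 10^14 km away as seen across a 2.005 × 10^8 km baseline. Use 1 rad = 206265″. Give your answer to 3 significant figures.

θ ≈ B/d = (2.005 × 10^8) / (6.430 × 10^14) = 3.1182 × 10^-7 rad.
In arcseconds: 3.1182 × 10^-7 × 206265 = 0.064318″.

0.0643 arcsec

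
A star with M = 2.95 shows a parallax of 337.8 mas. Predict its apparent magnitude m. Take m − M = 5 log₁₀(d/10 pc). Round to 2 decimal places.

d = 1/p = 1/0.3378″ = 2.9603 pc.
m − M = 5 log₁₀ d − 5 = 5 log₁₀(2.9603) − 5 = 2.3567 − 5 = -2.6433.
m = M + (m − M) = 2.95 + (-2.6433) = 0.31.

m = 0.31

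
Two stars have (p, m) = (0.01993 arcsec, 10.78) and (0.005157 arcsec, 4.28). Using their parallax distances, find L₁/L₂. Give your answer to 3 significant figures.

d₁ = 1/p₁ = 1/0.01993″ = 50.176 pc; d₂ = 1/p₂ = 1/0.005157″ = 193.91 pc.
M₁ = m₁ − 5 log₁₀ d₁ + 5 = 10.78 − 8.5025 + 5 = 7.2775.
M₂ = 4.28 − 11.4380 + 5 = -2.1580.
L₁/L₂ = 10^(0.4(M₂ − M₁)) = 10^(0.4 × (-9.4355)) = 10^(-3.77420) = 0.00016819.

L₁/L₂ = 0.000168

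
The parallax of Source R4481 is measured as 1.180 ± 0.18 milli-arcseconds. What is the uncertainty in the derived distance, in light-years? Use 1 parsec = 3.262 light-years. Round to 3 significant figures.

d = 1/p, so σ_d = σ_p / p².
σ_d = 0.000180 / (0.001180)² = 0.000180 / 0.0000013924 = 129.27 pc = 129.27 × 3.262 ly = 421.68 ly.

422 ly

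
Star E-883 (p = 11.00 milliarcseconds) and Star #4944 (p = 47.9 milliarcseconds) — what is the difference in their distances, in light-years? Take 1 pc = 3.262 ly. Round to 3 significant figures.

d_A = 1/0.01100″ = 90.909 pc; d_B = 1/0.04790″ = 20.877 pc.
|d_B − d_A| = |20.877 − 90.909| = 70.032 pc = 70.032 × 3.262 ly = 228.44 ly.

228 ly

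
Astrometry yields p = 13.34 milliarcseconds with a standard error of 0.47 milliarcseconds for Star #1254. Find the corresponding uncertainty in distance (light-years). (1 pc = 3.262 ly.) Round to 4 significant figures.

d = 1/p, so σ_d = σ_p / p².
σ_d = 0.000470 / (0.01334)² = 0.000470 / 0.00017796 = 2.641 pc = 2.641 × 3.262 ly = 8.6149 ly.

8.615 ly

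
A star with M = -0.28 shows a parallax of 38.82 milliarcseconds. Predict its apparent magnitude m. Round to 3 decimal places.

m = 1.775

d = 1/p = 1/0.03882″ = 25.76 pc.
m − M = 5 log₁₀ d − 5 = 5 log₁₀(25.76) − 5 = 7.0547 − 5 = 2.0547.
m = M + (m − M) = -0.28 + 2.0547 = 1.775.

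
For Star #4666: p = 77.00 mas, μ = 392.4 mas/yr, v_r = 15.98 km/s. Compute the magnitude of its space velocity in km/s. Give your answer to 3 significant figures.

29.0 km/s

d = 1/p = 1/0.07700″ = 12.987 pc.
μ = 392.4 mas/yr = 0.3924 ″/yr.
v_t = 4.740 μ d = 4.740 × 0.3924 × 12.987 = 24.156 km/s.
v = √(v_r² + v_t²) = √(15.98² + 24.156²) = √838.873 = 28.963 km/s.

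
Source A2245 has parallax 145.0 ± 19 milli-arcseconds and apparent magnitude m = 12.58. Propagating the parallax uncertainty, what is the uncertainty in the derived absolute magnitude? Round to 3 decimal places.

M = m − 5 log₁₀ d + 5 = m + 5 log₁₀ p + 5, so ∂M/∂p = 5/(p ln 10).
σ_M = (5/ln 10) · (σ_p/p) = 2.1715 × 19/145.0 = 2.1715 × 0.13103 = 0.28453.

σ_M = 0.285 mag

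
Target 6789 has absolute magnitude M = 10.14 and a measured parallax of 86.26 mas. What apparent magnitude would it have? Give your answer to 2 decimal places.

d = 1/p = 1/0.08626″ = 11.593 pc.
m − M = 5 log₁₀ d − 5 = 5 log₁₀(11.593) − 5 = 5.3210 − 5 = 0.3210.
m = M + (m − M) = 10.14 + 0.3210 = 10.46.

m = 10.46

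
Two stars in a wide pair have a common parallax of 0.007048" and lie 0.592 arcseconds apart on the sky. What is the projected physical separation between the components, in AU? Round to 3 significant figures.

d = 1/p = 1/0.007048″ = 141.88 pc.
At distance d (pc), an angle of θ arcsec spans θ·d AU: s = 0.592 × 141.88 = 83.993 AU.

84.0 AU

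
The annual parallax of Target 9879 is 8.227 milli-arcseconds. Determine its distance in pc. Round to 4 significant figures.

p = 8.227 milli-arcseconds = 0.008227 arcsec.
d = 1/p = 1/0.008227 = 121.55 pc.

121.6 pc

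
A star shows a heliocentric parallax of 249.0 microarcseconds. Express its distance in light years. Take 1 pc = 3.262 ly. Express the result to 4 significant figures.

p = 249.0 microarcseconds = 0.0002490 arcsec.
d = 1/p = 1/0.0002490 = 4016.1 pc.
In light-years: 4016.1 × 3.262 = 13101 ly.

13100 light years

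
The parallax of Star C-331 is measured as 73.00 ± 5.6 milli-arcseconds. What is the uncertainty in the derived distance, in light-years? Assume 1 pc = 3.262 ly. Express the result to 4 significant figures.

3.428 ly

d = 1/p, so σ_d = σ_p / p².
σ_d = 0.00560 / (0.07300)² = 0.00560 / 0.005329 = 1.0509 pc = 1.0509 × 3.262 ly = 3.428 ly.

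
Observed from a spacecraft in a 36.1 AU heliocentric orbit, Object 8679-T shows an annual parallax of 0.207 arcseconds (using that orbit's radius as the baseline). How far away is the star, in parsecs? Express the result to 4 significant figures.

With baseline B (in AU) and parallax p (in arcsec), d = B/p parsecs.
d = 36.1 / 0.207 = 174.4 pc.

174.4 pc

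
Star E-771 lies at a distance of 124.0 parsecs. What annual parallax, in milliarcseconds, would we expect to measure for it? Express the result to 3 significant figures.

8.06 mas

p = 1/d = 1/124 = 0.0080645 arcsec.
= 0.0080645 × 1000 = 8.0645 mas.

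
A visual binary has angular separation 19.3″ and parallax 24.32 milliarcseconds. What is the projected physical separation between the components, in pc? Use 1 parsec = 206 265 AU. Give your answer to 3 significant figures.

d = 1/p = 1/0.02432″ = 41.118 pc.
At distance d (pc), an angle of θ arcsec spans θ·d AU: s = 19.3 × 41.118 = 793.58 AU.
= 793.58 / 206265 = 0.0038474 pc.

0.00385 pc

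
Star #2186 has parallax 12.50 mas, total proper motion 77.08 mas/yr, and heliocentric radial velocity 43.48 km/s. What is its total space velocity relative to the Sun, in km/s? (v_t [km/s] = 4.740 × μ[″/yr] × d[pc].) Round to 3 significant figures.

52.4 km/s

d = 1/p = 1/0.01250″ = 80 pc.
μ = 77.08 mas/yr = 0.07708 ″/yr.
v_t = 4.740 μ d = 4.740 × 0.07708 × 80 = 29.229 km/s.
v = √(v_r² + v_t²) = √(43.48² + 29.229²) = √2744.84 = 52.391 km/s.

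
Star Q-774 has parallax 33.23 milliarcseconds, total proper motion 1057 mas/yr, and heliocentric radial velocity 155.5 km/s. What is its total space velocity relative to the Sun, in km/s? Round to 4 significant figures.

d = 1/p = 1/0.03323″ = 30.093 pc.
μ = 1057 mas/yr = 1.057 ″/yr.
v_t = 4.740 μ d = 4.740 × 1.057 × 30.093 = 150.77 km/s.
v = √(v_r² + v_t²) = √(155.5² + 150.77²) = √46911.8 = 216.59 km/s.

216.6 km/s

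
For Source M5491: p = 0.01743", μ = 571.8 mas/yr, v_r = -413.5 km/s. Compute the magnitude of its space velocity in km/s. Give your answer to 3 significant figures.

d = 1/p = 1/0.01743″ = 57.372 pc.
μ = 571.8 mas/yr = 0.5718 ″/yr.
v_t = 4.740 μ d = 4.740 × 0.5718 × 57.372 = 155.5 km/s.
v = √(v_r² + v_t²) = √((-413.5)² + 155.5²) = √195163 = 441.77 km/s.

442 km/s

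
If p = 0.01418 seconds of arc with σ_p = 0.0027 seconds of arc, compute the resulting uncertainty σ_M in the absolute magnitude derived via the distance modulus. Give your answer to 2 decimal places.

M = m − 5 log₁₀ d + 5 = m + 5 log₁₀ p + 5, so ∂M/∂p = 5/(p ln 10).
σ_M = (5/ln 10) · (σ_p/p) = 2.1715 × 0.0027/0.01418 = 2.1715 × 0.19041 = 0.41348.

σ_M = 0.41 mag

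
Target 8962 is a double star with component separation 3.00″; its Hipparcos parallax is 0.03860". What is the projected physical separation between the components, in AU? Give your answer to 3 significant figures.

d = 1/p = 1/0.03860″ = 25.907 pc.
At distance d (pc), an angle of θ arcsec spans θ·d AU: s = 3.00 × 25.907 = 77.721 AU.

77.7 AU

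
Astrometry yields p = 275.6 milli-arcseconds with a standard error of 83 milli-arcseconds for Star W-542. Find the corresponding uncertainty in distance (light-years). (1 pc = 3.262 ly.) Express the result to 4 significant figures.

d = 1/p, so σ_d = σ_p / p².
σ_d = 0.0830 / (0.2756)² = 0.0830 / 0.075955 = 1.0928 pc = 1.0928 × 3.262 ly = 3.5647 ly.

3.565 ly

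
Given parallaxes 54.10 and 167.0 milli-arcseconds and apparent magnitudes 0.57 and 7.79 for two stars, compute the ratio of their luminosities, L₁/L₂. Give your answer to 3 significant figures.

d₁ = 1/p₁ = 1/0.05410″ = 18.484 pc; d₂ = 1/p₂ = 1/0.1670″ = 5.988 pc.
M₁ = m₁ − 5 log₁₀ d₁ + 5 = 0.57 − 6.3340 + 5 = -0.7640.
M₂ = 7.79 − 3.8864 + 5 = 8.9036.
L₁/L₂ = 10^(0.4(M₂ − M₁)) = 10^(0.4 × 9.6676) = 10^3.86704 = 7362.7.

L₁/L₂ = 7360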